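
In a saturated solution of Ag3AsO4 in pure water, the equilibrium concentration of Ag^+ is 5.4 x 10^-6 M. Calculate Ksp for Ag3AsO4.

Ag3AsO4(s) ⇌ 3 Ag^+(aq) + AsO4^3-(aq)
Stoichiometry gives [AsO4^3-] = (1/3)[Ag^+] = 1.80 x 10^-6 M.
Ksp = [Ag^+]^3[AsO4^3-]
Ksp = (5.4 × 10^-6)^3 × 1.80 × 10^-6 = 2.8 × 10^-22

2.8 × 10^-22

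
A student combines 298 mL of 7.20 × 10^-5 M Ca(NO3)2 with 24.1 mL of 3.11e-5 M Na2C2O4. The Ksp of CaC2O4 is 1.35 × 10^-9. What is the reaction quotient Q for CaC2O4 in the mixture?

1.55e-10

Total volume = 298 + 24.1 = 322.1 mL.
[Ca^2+] = 7.20 x 10^-5 × (298/322.1) = 6.661 x 10^-5 M
[C2O4^2-] = 3.11 × 10^-5 × (24.1/322.1) = 2.327 x 10^-6 M
CaC2O4(s) <=> Ca^2+ + C2O4^2-, so Q = [Ca^2+][C2O4^2-]
Q = (6.661 x 10^-5)(2.327 × 10^-6) = 1.55 x 10^-10
Q < Ksp, so no precipitate of CaC2O4 forms.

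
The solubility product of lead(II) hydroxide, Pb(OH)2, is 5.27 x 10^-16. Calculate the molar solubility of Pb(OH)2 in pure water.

Pb(OH)2(s) ⇌ Pb^2+(aq) + 2 OH^-(aq)
Ksp = [Pb^2+][OH^-]^2
Let s = molar solubility. Then [Pb^2+] = s and [OH^-] = 2s.
Ksp = s(2s)^2 = 4s^3
s^3 = 5.27 x 10^-16 / 4, so s = 5.09 x 10^-6 M

5.09 × 10^-6 M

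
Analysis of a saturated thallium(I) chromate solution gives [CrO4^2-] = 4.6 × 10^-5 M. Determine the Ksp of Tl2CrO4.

Ksp ≈ 3.9e-13

Tl2CrO4(s) ⇌ 2 Tl^+(aq) + CrO4^2-(aq)
Stoichiometry gives [Tl^+] = (2/1)[CrO4^2-] = 9.20 × 10^-5 M.
Ksp = [Tl^+]^2[CrO4^2-]
Ksp = (9.20 x 10^-5)^2 × 4.6 × 10^-5 = 3.9 x 10^-13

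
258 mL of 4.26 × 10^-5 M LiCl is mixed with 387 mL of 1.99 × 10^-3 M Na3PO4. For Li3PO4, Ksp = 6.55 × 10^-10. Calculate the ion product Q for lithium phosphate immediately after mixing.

Total volume = 258 + 387 = 645 mL.
[Li^+] = 4.26 × 10^-5 × (258/645) = 1.704 × 10^-5 M
[PO4^3-] = 1.99 x 10^-3 × (387/645) = 1.194 × 10^-3 M
Li3PO4(s) ⇌ 3 Li^+(aq) + PO4^3-(aq), so Q = [Li^+]^3[PO4^3-]
Q = (1.704 × 10^-5)^3(1.194 × 10^-3) = 5.91 x 10^-18
Q < Ksp, so no precipitate of Li3PO4 forms.

5.91 x 10^-18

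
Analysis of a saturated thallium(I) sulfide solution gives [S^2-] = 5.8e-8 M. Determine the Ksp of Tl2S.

Tl2S(s) <=> 2 Tl^+(aq) + S^2-(aq)
Stoichiometry gives [Tl^+] = (2/1)[S^2-] = 1.16 × 10^-7 M.
Ksp = [Tl^+]^2[S^2-]
Ksp = (1.16 × 10^-7)^2 × 5.8 x 10^-8 = 7.8 × 10^-22

Ksp ≈ 7.8 × 10^-22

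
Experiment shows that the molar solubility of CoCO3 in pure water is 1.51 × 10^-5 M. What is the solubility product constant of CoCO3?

Ksp ≈ 2.28e-10

CoCO3(s) ⇌ Co^2+(aq) + CO3^2-(aq)
For each mole of CoCO3 that dissolves: [Co^2+] = s, [CO3^2-] = s.
Ksp = [Co^2+][CO3^2-]
Ksp = s × s = s^2
Ksp = (1.51 × 10^-5)^2 = 2.28 × 10^-10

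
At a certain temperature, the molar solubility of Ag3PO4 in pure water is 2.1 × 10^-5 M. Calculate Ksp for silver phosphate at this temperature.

Ag3PO4(s) ⇌ 3 Ag^+(aq) + PO4^3-(aq)
With molar solubility s: [Ag^+] = 3s, [PO4^3-] = s.
Ksp = [Ag^+]^3[PO4^3-]
So Ksp = (3s)^3 × s = 27s^4
With s = 2.1 × 10^-5: Ksp = 5.3 × 10^-18

Ksp ≈ 5.3 x 10^-18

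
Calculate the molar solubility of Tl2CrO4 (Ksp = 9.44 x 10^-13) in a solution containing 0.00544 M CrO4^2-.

Tl2CrO4(s) ⇌ 2 Tl^+(aq) + CrO4^2-(aq)
Ksp = [Tl^+]^2[CrO4^2-]
Let s = moles of Tl2CrO4 that dissolve per litre. [Tl^+] = 2s, [CrO4^2-] = 0.00544 + s ≈ 0.00544 (since the CrO4^2- already present dominates).
Ksp ≈ (2s)^2 × 0.00544
s = 6.59 × 10^-6 M
Check: s = 6.6 × 10^-6 ≪ 0.00544, so the approximation is valid.

s ≈ 6.59 × 10^-6 M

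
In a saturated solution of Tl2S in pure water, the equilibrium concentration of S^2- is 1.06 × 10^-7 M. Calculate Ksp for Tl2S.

4.76e-21

Tl2S(s) ⇌ 2 Tl^+(aq) + S^2-(aq)
Stoichiometry gives [Tl^+] = (2/1)[S^2-] = 2.120 × 10^-7 M.
Ksp = [Tl^+]^2[S^2-]
Ksp = (2.120 x 10^-7)^2 × 1.06 × 10^-7 = 4.76 × 10^-21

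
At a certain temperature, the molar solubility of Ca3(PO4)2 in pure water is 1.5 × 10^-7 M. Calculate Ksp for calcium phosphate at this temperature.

Ca3(PO4)2(s) <=> 3 Ca^2+ + 2 PO4^3-
Let s = molar solubility. Then [Ca^2+] = 3s and [PO4^3-] = 2s.
Ksp = [Ca^2+]^3[PO4^3-]^2
Substituting: Ksp = (3s)^3(2s)^2 = 108s^5
With s = 1.5 × 10^-7: Ksp = 8.2 x 10^-33

Ksp = 8.2e-33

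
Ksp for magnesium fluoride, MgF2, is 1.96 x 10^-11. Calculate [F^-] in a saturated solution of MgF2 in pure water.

[F^-] ≈ 3.40 × 10^-4 M

MgF2(s) ⇌ Mg^2+(aq) + 2 F^-(aq)
Ksp = [Mg^2+][F^-]^2
With molar solubility s: [Mg^2+] = s, [F^-] = 2s.
So Ksp = s × (2s)^2 = 4s^3
s = (1.96 x 10^-11 / 4)^(1/3) = 1.698 × 10^-4 M
[F^-] = 2s = 3.40 x 10^-4 M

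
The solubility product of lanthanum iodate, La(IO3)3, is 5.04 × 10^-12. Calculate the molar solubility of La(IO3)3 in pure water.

La(IO3)3(s) ⇌ La^3+ + 3 IO3^-
Ksp = [La^3+][IO3^-]^3
With molar solubility s: [La^3+] = s, [IO3^-] = 3s.
So Ksp = s × (3s)^3 = 27s^4
s^4 = 5.04 × 10^-12 / 27, so s = 6.57 × 10^-4 M

s = 6.57 × 10^-4 M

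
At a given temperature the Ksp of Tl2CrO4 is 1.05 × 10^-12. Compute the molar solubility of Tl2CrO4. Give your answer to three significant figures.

Tl2CrO4(s) ⇌ 2 Tl^+(aq) + CrO4^2-(aq)
Ksp = [Tl^+]^2[CrO4^2-]
If s mol/L of Tl2CrO4 dissolves, [Tl^+] = 2s and [CrO4^2-] = s.
So Ksp = (2s)^2 × s = 4s^3
s = (1.05 × 10^-12 / 4)^(1/3) = 6.40 × 10^-5 M

s ≈ 6.40 × 10^-5 M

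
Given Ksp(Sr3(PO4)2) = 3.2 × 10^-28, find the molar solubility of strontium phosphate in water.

Sr3(PO4)2(s) ⇌ 3 Sr^2+ + 2 PO4^3-
Ksp = [Sr^2+]^3[PO4^3-]^2
With molar solubility s: [Sr^2+] = 3s, [PO4^3-] = 2s.
Substituting: Ksp = (3s)^3(2s)^2 = 108s^5
s = (3.2 × 10^-28 / 108)^(1/5) = 1.2 × 10^-6 M

s = 1.2 × 10^-6 M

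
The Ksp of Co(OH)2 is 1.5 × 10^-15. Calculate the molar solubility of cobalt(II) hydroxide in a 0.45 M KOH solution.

Co(OH)2(s) ⇌ Co^2+(aq) + 2 OH^-(aq)
Ksp = [Co^2+][OH^-]^2
Let s = moles of Co(OH)2 that dissolve per litre. [Co^2+] = s, [OH^-] = 0.45 + 2s ≈ 0.45 (since OH^- from KOH dominates).
Ksp ≈ s × (0.45)^2
s = 7.4 × 10^-15 M
Check: 2s = 1.5 × 10^-14 ≪ 0.45, so the approximation is valid.

s ≈ 7.4e-15 M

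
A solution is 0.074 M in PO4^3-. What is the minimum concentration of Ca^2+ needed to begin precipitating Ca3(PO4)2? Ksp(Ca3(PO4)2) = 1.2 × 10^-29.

Ca3(PO4)2(s) <=> 3 Ca^2+ + 2 PO4^3-
Ksp = [Ca^2+]^3[PO4^3-]^2
Precipitation begins when Q = Ksp. With [PO4^3-] = 0.074 M:
1.2 × 10^-29 = (0.074)^2 × [Ca^2+]^3
[Ca^2+] = (1.2 × 10^-29 / 5.48 × 10^-3)^(1/3) = 1.3 × 10^-9 M

[Ca^2+] ≈ 1.3e-9 M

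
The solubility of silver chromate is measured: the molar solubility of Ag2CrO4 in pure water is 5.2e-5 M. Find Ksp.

5.6 × 10^-13

Ag2CrO4(s) ⇌ 2 Ag^+(aq) + CrO4^2-(aq)
Let s = molar solubility. Then [Ag^+] = 2s and [CrO4^2-] = s.
Ksp = [Ag^+]^2[CrO4^2-]
So Ksp = (2s)^2 × s = 4s^3
With s = 5.2 × 10^-5: Ksp = 5.6 × 10^-13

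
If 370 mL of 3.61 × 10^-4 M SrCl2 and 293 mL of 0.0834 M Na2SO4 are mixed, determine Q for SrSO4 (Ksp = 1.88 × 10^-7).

Total volume = 370 + 293 = 663 mL.
[Sr^2+] = 3.61 × 10^-4 × (370/663) = 2.015 × 10^-4 M
[SO4^2-] = 8.34 × 10^-2 × (293/663) = 3.686 x 10^-2 M
SrSO4(s) ⇌ Sr^2+ + SO4^2-, so Q = [Sr^2+][SO4^2-]
Q = (2.015 × 10^-4)(3.686 × 10^-2) = 7.43 × 10^-6
Q > Ksp, so SrSO4 will precipitate.

Q ≈ 7.43 × 10^-6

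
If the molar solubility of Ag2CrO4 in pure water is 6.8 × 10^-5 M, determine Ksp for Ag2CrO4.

Ag2CrO4(s) ⇌ 2 Ag^+ + CrO4^2-
With molar solubility s: [Ag^+] = 2s, [CrO4^2-] = s.
Ksp = [Ag^+]^2[CrO4^2-]
Substituting: Ksp = (2s)^2s = 4s^3
Ksp = 4 × (6.8 × 10^-5)^3 = 1.3 × 10^-12

1.3 × 10^-12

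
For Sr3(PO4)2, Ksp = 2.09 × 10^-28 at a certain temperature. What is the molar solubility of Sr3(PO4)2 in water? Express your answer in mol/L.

s = 1.14 × 10^-6 M

Sr3(PO4)2(s) ⇌ 3 Sr^2+ + 2 PO4^3-
Ksp = [Sr^2+]^3[PO4^3-]^2
Let s = molar solubility. Then [Sr^2+] = 3s and [PO4^3-] = 2s.
Substituting: Ksp = (3s)^3(2s)^2 = 108s^5
s = (2.09 × 10^-28 / 108)^(1/5) = 1.14 x 10^-6 M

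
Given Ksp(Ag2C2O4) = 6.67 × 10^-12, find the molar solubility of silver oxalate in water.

Ag2C2O4(s) <=> 2 Ag^+ + C2O4^2-
Ksp = [Ag^+]^2[C2O4^2-]
If s mol/L of Ag2C2O4 dissolves, [Ag^+] = 2s and [C2O4^2-] = s.
Substituting: Ksp = (2s)^2s = 4s^3
s = (6.67 × 10^-12 / 4)^(1/3) = 1.19 × 10^-4 M

s = 1.19 × 10^-4 M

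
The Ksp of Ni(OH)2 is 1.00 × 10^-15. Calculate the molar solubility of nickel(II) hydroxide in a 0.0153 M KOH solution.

Ni(OH)2(s) <=> Ni^2+(aq) + 2 OH^-(aq)
Ksp = [Ni^2+][OH^-]^2
Let s = moles of Ni(OH)2 that dissolve per litre. [Ni^2+] = s, [OH^-] = 0.0153 + 2s ≈ 0.0153 (common-ion effect: OH^- is already 0.0153 M).
Ksp ≈ s × (0.0153)^2
s = 4.27 x 10^-12 M
Check: 2s = 8.5 × 10^-12 ≪ 0.0153, so the approximation is valid.

s = 4.27 × 10^-12 M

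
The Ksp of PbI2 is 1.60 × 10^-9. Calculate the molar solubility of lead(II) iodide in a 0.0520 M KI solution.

PbI2(s) ⇌ Pb^2+(aq) + 2 I^-(aq)
Ksp = [Pb^2+][I^-]^2
Let s be the molar solubility in this solution. [Pb^2+] = s, [I^-] = 0.0520 + 2s ≈ 0.0520 (common-ion effect: I^- is already 0.0520 M).
Ksp ≈ s × (0.0520)^2
s = 5.92 × 10^-7 M
Check: 2s = 1.2 × 10^-6 ≪ 0.0520, so the approximation is valid.

5.92 × 10^-7 M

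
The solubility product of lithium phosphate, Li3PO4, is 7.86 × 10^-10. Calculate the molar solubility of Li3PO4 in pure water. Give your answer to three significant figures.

s = 2.32 × 10^-3 M

Li3PO4(s) ⇌ 3 Li^+(aq) + PO4^3-(aq)
Ksp = [Li^+]^3[PO4^3-]
With molar solubility s: [Li^+] = 3s, [PO4^3-] = s.
So Ksp = (3s)^3 × s = 27s^4
s^4 = 7.86 × 10^-10 / 27, so s = 2.32 x 10^-3 M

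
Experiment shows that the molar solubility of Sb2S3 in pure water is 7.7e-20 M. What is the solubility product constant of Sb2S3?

Sb2S3(s) ⇌ 2 Sb^3+ + 3 S^2-
With molar solubility s: [Sb^3+] = 2s, [S^2-] = 3s.
Ksp = [Sb^3+]^2[S^2-]^3
Ksp = (2s)^2(3s)^3 = 108s^5
Ksp = 108 × (7.7 x 10^-20)^5 = 2.9 × 10^-94

Ksp ≈ 2.9 × 10^-94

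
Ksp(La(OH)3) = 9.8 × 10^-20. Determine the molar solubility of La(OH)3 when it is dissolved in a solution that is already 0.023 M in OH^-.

La(OH)3(s) ⇌ La^3+(aq) + 3 OH^-(aq)
Ksp = [La^3+][OH^-]^3
Let s be the molar solubility in this solution. [La^3+] = s, [OH^-] = 0.023 + 3s ≈ 0.023 (Ksp is small, so little additional dissolves).
Ksp ≈ s × (0.023)^3
s = 8.1 × 10^-15 M
Check: 3s = 2.4 × 10^-14 ≪ 0.023, so the approximation is valid.

s = 8.1 × 10^-15 M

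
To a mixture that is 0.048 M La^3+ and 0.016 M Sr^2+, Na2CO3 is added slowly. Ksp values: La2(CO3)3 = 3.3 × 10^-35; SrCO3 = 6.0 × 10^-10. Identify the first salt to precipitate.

La2(CO3)3

Each salt begins to precipitate when Q = Ksp, i.e. when [CO3^2-] reaches its threshold.
For La2(CO3)3: 3.3 × 10^-35 = (0.048)^2 × [CO3^2-]^3  ⇒  [CO3^2-] = 2.4 × 10^-11 M.
For SrCO3: 6.0 × 10^-10 = 0.016 × [CO3^2-]  ⇒  [CO3^2-] = 3.8 × 10^-8 M.
The salt with the lower threshold [CO3^2-] precipitates first: La2(CO3)3.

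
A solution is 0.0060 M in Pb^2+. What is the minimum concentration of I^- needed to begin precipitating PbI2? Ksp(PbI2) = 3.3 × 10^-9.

[I^-] ≈ 7.4 × 10^-4 M

PbI2(s) ⇌ Pb^2+ + 2 I^-
Ksp = [Pb^2+][I^-]^2
Precipitation begins when Q = Ksp. With [Pb^2+] = 0.0060 M:
3.3 × 10^-9 = (0.0060) × [I^-]^2
[I^-] = (3.3 × 10^-9 / 6.0 × 10^-3)^(1/2) = 7.4 x 10^-4 M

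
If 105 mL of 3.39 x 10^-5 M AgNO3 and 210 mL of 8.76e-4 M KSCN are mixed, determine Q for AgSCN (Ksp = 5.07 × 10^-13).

Total volume = 105 + 210 = 315 mL.
[Ag^+] = 3.39 x 10^-5 × (105/315) = 1.130 × 10^-5 M
[SCN^-] = 8.76 × 10^-4 × (210/315) = 5.840 × 10^-4 M
AgSCN(s) ⇌ Ag^+ + SCN^-, so Q = [Ag^+][SCN^-]
Q = (1.130 × 10^-5)(5.840 x 10^-4) = 6.60 × 10^-9
Q > Ksp, so AgSCN will precipitate.

Q = 6.60 × 10^-9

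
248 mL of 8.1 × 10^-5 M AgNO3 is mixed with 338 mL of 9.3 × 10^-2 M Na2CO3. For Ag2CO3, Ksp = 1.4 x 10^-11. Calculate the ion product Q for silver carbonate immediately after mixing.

Q ≈ 6.3 × 10^-11

Total volume = 248 + 338 = 586 mL.
[Ag^+] = 8.1 × 10^-5 × (248/586) = 3.43 × 10^-5 M
[CO3^2-] = 9.3 x 10^-2 × (338/586) = 5.36 x 10^-2 M
Ag2CO3(s) <=> 2 Ag^+ + CO3^2-, so Q = [Ag^+]^2[CO3^2-]
Q = (3.43 x 10^-5)^2(5.36 × 10^-2) = 6.3 x 10^-11
Q > Ksp, so Ag2CO3 will precipitate.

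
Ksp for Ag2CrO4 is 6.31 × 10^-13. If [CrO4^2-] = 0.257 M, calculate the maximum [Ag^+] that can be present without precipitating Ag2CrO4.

Ag2CrO4(s) ⇌ 2 Ag^+ + CrO4^2-
Ksp = [Ag^+]^2[CrO4^2-]
Precipitation begins when Q = Ksp. With [CrO4^2-] = 0.257 M:
6.31 × 10^-13 = (0.257) × [Ag^+]^2
[Ag^+] = (6.31 × 10^-13 / 2.57 × 10^-1)^(1/2) = 1.57 x 10^-6 M

[Ag^+] = 1.57 x 10^-6 M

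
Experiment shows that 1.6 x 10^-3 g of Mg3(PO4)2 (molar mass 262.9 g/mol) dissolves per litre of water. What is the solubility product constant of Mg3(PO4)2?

Ksp ≈ 9.0 x 10^-25

Molar solubility s = (1.6 x 10^-3 g/L) / (262.9 g/mol) = 6.09 × 10^-6 M.
Mg3(PO4)2(s) ⇌ 3 Mg^2+ + 2 PO4^3-
If s mol/L of Mg3(PO4)2 dissolves, [Mg^2+] = 3s and [PO4^3-] = 2s.
Ksp = [Mg^2+]^3[PO4^3-]^2
So Ksp = (3s)^3 × (2s)^2 = 108s^5
With s = 6.09 × 10^-6: Ksp = 9.0 × 10^-25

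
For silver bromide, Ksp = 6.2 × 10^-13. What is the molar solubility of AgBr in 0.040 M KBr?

s ≈ 1.6 × 10^-11 M

AgBr(s) <=> Ag^+(aq) + Br^-(aq)
Ksp = [Ag^+][Br^-]
Let s = moles of AgBr that dissolve per litre. [Ag^+] = s, [Br^-] = 0.040 + s ≈ 0.040 (common-ion effect: Br^- is already 0.040 M).
Ksp ≈ s × 0.040
s = 1.6 × 10^-11 M
Check: s = 1.6 × 10^-11 ≪ 0.040, so the approximation is valid.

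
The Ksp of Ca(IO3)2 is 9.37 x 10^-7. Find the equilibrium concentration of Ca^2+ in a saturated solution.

Ca(IO3)2(s) <=> Ca^2+(aq) + 2 IO3^-(aq)
Ksp = [Ca^2+][IO3^-]^2
With molar solubility s: [Ca^2+] = s, [IO3^-] = 2s.
So Ksp = s × (2s)^2 = 4s^3
s^3 = 9.37 x 10^-7 / 4, so s = 6.164 x 10^-3 M
[Ca^2+] = s = 6.16 × 10^-3 M

[Ca^2+] ≈ 6.16 × 10^-3 M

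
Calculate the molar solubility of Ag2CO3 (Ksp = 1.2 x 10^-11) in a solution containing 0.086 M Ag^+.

Ag2CO3(s) ⇌ 2 Ag^+ + CO3^2-
Ksp = [Ag^+]^2[CO3^2-]
Let s be the molar solubility in this solution. [Ag^+] = 0.086 + 2s ≈ 0.086, [CO3^2-] = s (since the Ag^+ already present dominates).
Ksp ≈ (0.086)^2 × s
s = 1.6 × 10^-9 M
Check: 2s = 3.2 × 10^-9 ≪ 0.086, so the approximation is valid.

s ≈ 1.6 x 10^-9 M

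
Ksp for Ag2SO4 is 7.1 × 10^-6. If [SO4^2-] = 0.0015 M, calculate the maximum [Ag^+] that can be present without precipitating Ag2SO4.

[Ag^+] ≈ 0.069 M

Ag2SO4(s) ⇌ 2 Ag^+ + SO4^2-
Ksp = [Ag^+]^2[SO4^2-]
Precipitation begins when Q = Ksp. With [SO4^2-] = 0.0015 M:
7.1 × 10^-6 = (0.0015) × [Ag^+]^2
[Ag^+] = (7.1 × 10^-6 / 1.5 x 10^-3)^(1/2) = 6.9 × 10^-2 M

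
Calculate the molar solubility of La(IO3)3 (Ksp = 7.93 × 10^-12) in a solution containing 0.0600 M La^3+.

1.70e-4 M

La(IO3)3(s) ⇌ La^3+(aq) + 3 IO3^-(aq)
Ksp = [La^3+][IO3^-]^3
If s mol/L dissolves here, [La^3+] = 0.0600 + s ≈ 0.0600, [IO3^-] = 3s (Ksp is small, so little additional dissolves).
Ksp ≈ 0.0600 × (3s)^3
s = 1.70 × 10^-4 M
Check: s = 1.7 × 10^-4 ≪ 0.0600, so the approximation is valid.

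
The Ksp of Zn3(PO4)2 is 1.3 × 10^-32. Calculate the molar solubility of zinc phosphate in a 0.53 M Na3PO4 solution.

Zn3(PO4)2(s) ⇌ 3 Zn^2+ + 2 PO4^3-
Ksp = [Zn^2+]^3[PO4^3-]^2
Let s be the molar solubility in this solution. [Zn^2+] = 3s, [PO4^3-] = 0.53 + 2s ≈ 0.53 (since PO4^3- from Na3PO4 dominates).
Ksp ≈ (3s)^3 × (0.53)^2
s = 1.2 × 10^-11 M
Check: 2s = 2.4 x 10^-11 ≪ 0.53, so the approximation is valid.

1.2e-11 M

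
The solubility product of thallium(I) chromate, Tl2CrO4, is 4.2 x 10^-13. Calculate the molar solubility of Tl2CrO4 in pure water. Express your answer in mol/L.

4.7 × 10^-5 M

Tl2CrO4(s) ⇌ 2 Tl^+ + CrO4^2-
Ksp = [Tl^+]^2[CrO4^2-]
If s mol/L of Tl2CrO4 dissolves, [Tl^+] = 2s and [CrO4^2-] = s.
Substituting: Ksp = (2s)^2s = 4s^3
Solving, s = (4.2 x 10^-13/4)^(1/3) = 4.7 × 10^-5 M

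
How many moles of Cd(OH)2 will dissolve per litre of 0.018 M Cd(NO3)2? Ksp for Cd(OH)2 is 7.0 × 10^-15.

Cd(OH)2(s) ⇌ Cd^2+(aq) + 2 OH^-(aq)
Ksp = [Cd^2+][OH^-]^2
Let s = moles of Cd(OH)2 that dissolve per litre. [Cd^2+] = 0.018 + s ≈ 0.018, [OH^-] = 2s (common-ion effect: Cd^2+ is already 0.018 M).
Ksp ≈ 0.018 × (2s)^2
s = 3.1 x 10^-7 M
Check: s = 3.1 × 10^-7 ≪ 0.018, so the approximation is valid.

3.1e-7 M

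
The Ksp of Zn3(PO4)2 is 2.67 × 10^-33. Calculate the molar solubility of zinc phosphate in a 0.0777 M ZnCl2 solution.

Zn3(PO4)2(s) ⇌ 3 Zn^2+(aq) + 2 PO4^3-(aq)
Ksp = [Zn^2+]^3[PO4^3-]^2
If s mol/L dissolves here, [Zn^2+] = 0.0777 + 3s ≈ 0.0777, [PO4^3-] = 2s (since Zn^2+ from ZnCl2 dominates).
Ksp ≈ (0.0777)^3 × (2s)^2
s = 1.19 x 10^-15 M
Check: 3s = 3.6 × 10^-15 ≪ 0.0777, so the approximation is valid.

s = 1.19e-15 M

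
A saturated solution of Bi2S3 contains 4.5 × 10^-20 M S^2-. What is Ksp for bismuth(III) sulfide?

Ksp ≈ 8.2 × 10^-98

Bi2S3(s) ⇌ 2 Bi^3+(aq) + 3 S^2-(aq)
Stoichiometry gives [Bi^3+] = (2/3)[S^2-] = 3.00 × 10^-20 M.
Ksp = [Bi^3+]^2[S^2-]^3
Ksp = (3.00 × 10^-20)^2 × (4.5 × 10^-20)^3 = 8.2 × 10^-98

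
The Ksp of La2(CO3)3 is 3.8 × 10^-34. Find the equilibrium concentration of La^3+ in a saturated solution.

La2(CO3)3(s) ⇌ 2 La^3+(aq) + 3 CO3^2-(aq)
Ksp = [La^3+]^2[CO3^2-]^3
For each mole of La2(CO3)3 that dissolves: [La^3+] = 2s, [CO3^2-] = 3s.
Substituting: Ksp = (2s)^2(3s)^3 = 108s^5
s = (3.8 × 10^-34 / 108)^(1/5) = 8.11 x 10^-8 M
[La^3+] = 2s = 1.6 x 10^-7 M

1.6e-7 M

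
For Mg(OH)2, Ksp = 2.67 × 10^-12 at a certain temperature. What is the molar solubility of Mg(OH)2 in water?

Mg(OH)2(s) <=> Mg^2+(aq) + 2 OH^-(aq)
Ksp = [Mg^2+][OH^-]^2
If s mol/L of Mg(OH)2 dissolves, [Mg^2+] = s and [OH^-] = 2s.
Ksp = s(2s)^2 = 4s^3
s^3 = 2.67 × 10^-12 / 4, so s = 8.74 × 10^-5 M

8.74 × 10^-5 M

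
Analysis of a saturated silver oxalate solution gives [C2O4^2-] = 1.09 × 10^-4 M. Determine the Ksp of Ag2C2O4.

5.18e-12

Ag2C2O4(s) ⇌ 2 Ag^+ + C2O4^2-
Stoichiometry gives [Ag^+] = (2/1)[C2O4^2-] = 2.180 × 10^-4 M.
Ksp = [Ag^+]^2[C2O4^2-]
Ksp = (2.180 x 10^-4)^2 × 1.09 × 10^-4 = 5.18 x 10^-12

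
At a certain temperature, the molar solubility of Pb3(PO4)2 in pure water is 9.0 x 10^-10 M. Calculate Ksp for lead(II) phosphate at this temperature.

Pb3(PO4)2(s) ⇌ 3 Pb^2+ + 2 PO4^3-
For each mole of Pb3(PO4)2 that dissolves: [Pb^2+] = 3s, [PO4^3-] = 2s.
Ksp = [Pb^2+]^3[PO4^3-]^2
Ksp = (3s)^3(2s)^2 = 108s^5
Ksp = 108 × (9.0 × 10^-10)^5 = 6.4 x 10^-44

Ksp ≈ 6.4 x 10^-44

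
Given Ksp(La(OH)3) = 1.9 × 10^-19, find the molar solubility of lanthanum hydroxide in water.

La(OH)3(s) ⇌ La^3+(aq) + 3 OH^-(aq)
Ksp = [La^3+][OH^-]^3
Let s = molar solubility. Then [La^3+] = s and [OH^-] = 3s.
So Ksp = s × (3s)^3 = 27s^4
Solving, s = (1.9 × 10^-19/27)^(1/4) = 9.2 x 10^-6 M

s = 9.2 × 10^-6 M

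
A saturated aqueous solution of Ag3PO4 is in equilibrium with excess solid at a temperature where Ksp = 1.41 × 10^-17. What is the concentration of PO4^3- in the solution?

[PO4^3-] = 2.69e-5 M

Ag3PO4(s) ⇌ 3 Ag^+ + PO4^3-
Ksp = [Ag^+]^3[PO4^3-]
For each mole of Ag3PO4 that dissolves: [Ag^+] = 3s, [PO4^3-] = s.
Ksp = (3s)^3s = 27s^4
s^4 = 1.41 × 10^-17 / 27, so s = 2.688 × 10^-5 M
[PO4^3-] = s = 2.69 × 10^-5 M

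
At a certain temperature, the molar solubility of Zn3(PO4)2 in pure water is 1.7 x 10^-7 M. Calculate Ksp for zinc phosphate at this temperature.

Zn3(PO4)2(s) ⇌ 3 Zn^2+ + 2 PO4^3-
For each mole of Zn3(PO4)2 that dissolves: [Zn^2+] = 3s, [PO4^3-] = 2s.
Ksp = [Zn^2+]^3[PO4^3-]^2
Substituting: Ksp = (3s)^3(2s)^2 = 108s^5
With s = 1.7 x 10^-7: Ksp = 1.5 x 10^-32

1.5 × 10^-32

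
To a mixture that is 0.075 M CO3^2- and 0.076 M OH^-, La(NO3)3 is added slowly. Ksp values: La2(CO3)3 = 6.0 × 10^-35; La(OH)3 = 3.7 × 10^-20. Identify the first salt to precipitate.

La(OH)3

Precipitation of each salt starts when its ion product equals its Ksp.
For La2(CO3)3: 6.0 × 10^-35 = (0.075)^3 × [La^3+]^2  ⇒  [La^3+] = 3.8 × 10^-16 M.
For La(OH)3: 3.7 × 10^-20 = (0.076)^3 × [La^3+]  ⇒  [La^3+] = 8.4 x 10^-17 M.
The salt with the lower threshold [La^3+] precipitates first: La(OH)3.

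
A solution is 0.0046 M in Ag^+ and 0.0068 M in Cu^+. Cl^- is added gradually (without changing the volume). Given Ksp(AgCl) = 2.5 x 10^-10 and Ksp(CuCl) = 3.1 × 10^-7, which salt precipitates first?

AgCl

Each salt begins to precipitate when Q = Ksp, i.e. when [Cl^-] reaches its threshold.
For AgCl: 2.5 x 10^-10 = 0.0046 × [Cl^-]  ⇒  [Cl^-] = 5.4 × 10^-8 M.
For CuCl: 3.1 × 10^-7 = 0.0068 × [Cl^-]  ⇒  [Cl^-] = 4.6 x 10^-5 M.
The salt with the lower threshold [Cl^-] precipitates first: AgCl.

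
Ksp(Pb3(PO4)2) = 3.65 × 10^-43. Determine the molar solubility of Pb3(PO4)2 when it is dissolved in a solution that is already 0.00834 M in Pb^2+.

Pb3(PO4)2(s) <=> 3 Pb^2+(aq) + 2 PO4^3-(aq)
Ksp = [Pb^2+]^3[PO4^3-]^2
Let s = moles of Pb3(PO4)2 that dissolve per litre. [Pb^2+] = 0.00834 + 3s ≈ 0.00834, [PO4^3-] = 2s (since the Pb^2+ already present dominates).
Ksp ≈ (0.00834)^3 × (2s)^2
s = 3.97 x 10^-19 M
Check: 3s = 1.2 × 10^-18 ≪ 0.00834, so the approximation is valid.

3.97 × 10^-19 M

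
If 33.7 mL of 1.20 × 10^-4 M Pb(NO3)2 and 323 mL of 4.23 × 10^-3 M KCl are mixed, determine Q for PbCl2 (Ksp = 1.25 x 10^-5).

1.66 x 10^-10

Total volume = 33.7 + 323 = 356.7 mL.
[Pb^2+] = 1.20 × 10^-4 × (33.7/356.7) = 1.134 × 10^-5 M
[Cl^-] = 4.23 × 10^-3 × (323/356.7) = 3.830 × 10^-3 M
PbCl2(s) ⇌ Pb^2+ + 2 Cl^-, so Q = [Pb^2+][Cl^-]^2
Q = (1.134 × 10^-5)(3.830 x 10^-3)^2 = 1.66 × 10^-10
Q < Ksp, so no precipitate of PbCl2 forms.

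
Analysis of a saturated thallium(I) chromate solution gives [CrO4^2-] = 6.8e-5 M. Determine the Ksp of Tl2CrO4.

Ksp ≈ 1.3e-12

Tl2CrO4(s) ⇌ 2 Tl^+ + CrO4^2-
Stoichiometry gives [Tl^+] = (2/1)[CrO4^2-] = 1.36 × 10^-4 M.
Ksp = [Tl^+]^2[CrO4^2-]
Ksp = (1.36 × 10^-4)^2 × 6.8 × 10^-5 = 1.3 x 10^-12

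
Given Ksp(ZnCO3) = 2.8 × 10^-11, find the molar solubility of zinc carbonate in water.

5.3 × 10^-6 M

ZnCO3(s) ⇌ Zn^2+ + CO3^2-
Ksp = [Zn^2+][CO3^2-]
For each mole of ZnCO3 that dissolves: [Zn^2+] = s, [CO3^2-] = s.
Ksp = s × s = s^2
s = (2.8 × 10^-11)^(1/2) = 5.3 × 10^-6 M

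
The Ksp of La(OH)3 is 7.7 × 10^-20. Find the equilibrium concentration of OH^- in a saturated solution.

[OH^-] = 2.2e-5 M

La(OH)3(s) <=> La^3+(aq) + 3 OH^-(aq)
Ksp = [La^3+][OH^-]^3
For each mole of La(OH)3 that dissolves: [La^3+] = s, [OH^-] = 3s.
Ksp = s(3s)^3 = 27s^4
s = (7.7 × 10^-20 / 27)^(1/4) = 7.31 × 10^-6 M
[OH^-] = 3s = 2.2 × 10^-5 M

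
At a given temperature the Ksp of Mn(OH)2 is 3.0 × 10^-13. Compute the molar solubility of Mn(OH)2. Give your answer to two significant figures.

Mn(OH)2(s) ⇌ Mn^2+ + 2 OH^-
Ksp = [Mn^2+][OH^-]^2
Let s = molar solubility. Then [Mn^2+] = s and [OH^-] = 2s.
Substituting: Ksp = s(2s)^2 = 4s^3
s = (3.0 × 10^-13 / 4)^(1/3) = 4.2 x 10^-5 M

s ≈ 4.2 x 10^-5 M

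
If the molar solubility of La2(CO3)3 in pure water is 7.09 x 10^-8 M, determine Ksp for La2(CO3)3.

La2(CO3)3(s) <=> 2 La^3+ + 3 CO3^2-
With molar solubility s: [La^3+] = 2s, [CO3^2-] = 3s.
Ksp = [La^3+]^2[CO3^2-]^3
So Ksp = (2s)^2 × (3s)^3 = 108s^5
Ksp = 108 × (7.09 × 10^-8)^5 = 1.93 x 10^-34

1.93e-34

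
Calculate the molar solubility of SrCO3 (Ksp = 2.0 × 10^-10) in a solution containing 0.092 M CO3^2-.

s ≈ 2.2 × 10^-9 M

SrCO3(s) ⇌ Sr^2+(aq) + CO3^2-(aq)
Ksp = [Sr^2+][CO3^2-]
Let s be the molar solubility in this solution. [Sr^2+] = s, [CO3^2-] = 0.092 + s ≈ 0.092 (Ksp is small, so little additional dissolves).
Ksp ≈ s × 0.092
s = 2.2 × 10^-9 M
Check: s = 2.2 × 10^-9 ≪ 0.092, so the approximation is valid.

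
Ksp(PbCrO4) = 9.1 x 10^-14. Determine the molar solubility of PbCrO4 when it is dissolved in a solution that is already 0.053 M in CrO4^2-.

PbCrO4(s) ⇌ Pb^2+(aq) + CrO4^2-(aq)
Ksp = [Pb^2+][CrO4^2-]
Let s be the molar solubility in this solution. [Pb^2+] = s, [CrO4^2-] = 0.053 + s ≈ 0.053 (Ksp is small, so little additional dissolves).
Ksp ≈ s × 0.053
s = 1.7 × 10^-12 M
Check: s = 1.7 × 10^-12 ≪ 0.053, so the approximation is valid.

s = 1.7 x 10^-12 M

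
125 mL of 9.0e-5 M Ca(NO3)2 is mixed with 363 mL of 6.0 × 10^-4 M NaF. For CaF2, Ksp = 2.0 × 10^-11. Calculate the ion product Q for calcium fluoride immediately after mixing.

4.6 × 10^-12

Total volume = 125 + 363 = 488 mL.
[Ca^2+] = 9.0 × 10^-5 × (125/488) = 2.31 × 10^-5 M
[F^-] = 6.0 x 10^-4 × (363/488) = 4.46 x 10^-4 M
CaF2(s) ⇌ Ca^2+(aq) + 2 F^-(aq), so Q = [Ca^2+][F^-]^2
Q = (2.31 x 10^-5)(4.46 × 10^-4)^2 = 4.6 × 10^-12
Q < Ksp, so no precipitate of CaF2 forms.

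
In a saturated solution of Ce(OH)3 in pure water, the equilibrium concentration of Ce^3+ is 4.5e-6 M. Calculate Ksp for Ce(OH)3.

Ce(OH)3(s) <=> Ce^3+(aq) + 3 OH^-(aq)
Stoichiometry gives [OH^-] = (3/1)[Ce^3+] = 1.35 x 10^-5 M.
Ksp = [Ce^3+][OH^-]^3
Ksp = 4.5 x 10^-6 × (1.35 x 10^-5)^3 = 1.1 × 10^-20

1.1 × 10^-20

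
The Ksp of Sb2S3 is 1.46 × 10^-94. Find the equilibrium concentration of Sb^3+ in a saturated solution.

Sb2S3(s) ⇌ 2 Sb^3+(aq) + 3 S^2-(aq)
Ksp = [Sb^3+]^2[S^2-]^3
For each mole of Sb2S3 that dissolves: [Sb^3+] = 2s, [S^2-] = 3s.
So Ksp = (2s)^2 × (3s)^3 = 108s^5
s = (1.46 × 10^-94 / 108)^(1/5) = 6.702 × 10^-20 M
[Sb^3+] = 2s = 1.34 × 10^-19 M

[Sb^3+] = 1.34e-19 M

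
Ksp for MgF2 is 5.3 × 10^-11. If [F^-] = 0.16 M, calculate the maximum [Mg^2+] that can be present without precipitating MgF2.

MgF2(s) ⇌ Mg^2+ + 2 F^-
Ksp = [Mg^2+][F^-]^2
Precipitation begins when Q = Ksp. With [F^-] = 0.16 M:
5.3 × 10^-11 = (0.16)^2 × [Mg^2+]
[Mg^2+] = (5.3 × 10^-11 / 2.56 x 10^-2) = 2.1 × 10^-9 M

2.1e-9 M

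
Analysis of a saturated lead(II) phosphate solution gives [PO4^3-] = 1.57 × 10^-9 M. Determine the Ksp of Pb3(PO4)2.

Pb3(PO4)2(s) <=> 3 Pb^2+ + 2 PO4^3-
Stoichiometry gives [Pb^2+] = (3/2)[PO4^3-] = 2.355 × 10^-9 M.
Ksp = [Pb^2+]^3[PO4^3-]^2
Ksp = (2.355 × 10^-9)^3 × (1.57 × 10^-9)^2 = 3.22 × 10^-44

3.22 x 10^-44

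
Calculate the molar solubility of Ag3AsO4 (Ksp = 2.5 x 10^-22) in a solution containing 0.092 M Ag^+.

s = 3.2e-19 M

Ag3AsO4(s) ⇌ 3 Ag^+(aq) + AsO4^3-(aq)
Ksp = [Ag^+]^3[AsO4^3-]
Let s = moles of Ag3AsO4 that dissolve per litre. [Ag^+] = 0.092 + 3s ≈ 0.092, [AsO4^3-] = s (since the Ag^+ already present dominates).
Ksp ≈ (0.092)^3 × s
s = 3.2 × 10^-19 M
Check: 3s = 9.6 × 10^-19 ≪ 0.092, so the approximation is valid.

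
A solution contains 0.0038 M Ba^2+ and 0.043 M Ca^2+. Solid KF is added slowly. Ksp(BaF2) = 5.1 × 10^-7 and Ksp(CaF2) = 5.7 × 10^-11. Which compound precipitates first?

CaF2

Each salt begins to precipitate when Q = Ksp, i.e. when [F^-] reaches its threshold.
For BaF2: 5.1 × 10^-7 = 0.0038 × [F^-]^2  ⇒  [F^-] = 1.2 × 10^-2 M.
For CaF2: 5.7 × 10^-11 = 0.043 × [F^-]^2  ⇒  [F^-] = 3.6 × 10^-5 M.
The salt with the lower threshold [F^-] precipitates first: CaF2.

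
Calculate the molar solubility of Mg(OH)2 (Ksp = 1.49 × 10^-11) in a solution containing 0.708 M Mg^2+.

s ≈ 2.29 × 10^-6 M

Mg(OH)2(s) <=> Mg^2+ + 2 OH^-
Ksp = [Mg^2+][OH^-]^2
If s mol/L dissolves here, [Mg^2+] = 0.708 + s ≈ 0.708, [OH^-] = 2s (since the Mg^2+ already present dominates).
Ksp ≈ 0.708 × (2s)^2
s = 2.29 × 10^-6 M
Check: s = 2.3 × 10^-6 ≪ 0.708, so the approximation is valid.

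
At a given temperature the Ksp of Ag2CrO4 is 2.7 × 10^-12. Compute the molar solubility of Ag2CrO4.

s = 8.8e-5 M

Ag2CrO4(s) <=> 2 Ag^+ + CrO4^2-
Ksp = [Ag^+]^2[CrO4^2-]
Let s = molar solubility. Then [Ag^+] = 2s and [CrO4^2-] = s.
Substituting: Ksp = (2s)^2s = 4s^3
s = (2.7 × 10^-12 / 4)^(1/3) = 8.8 × 10^-5 M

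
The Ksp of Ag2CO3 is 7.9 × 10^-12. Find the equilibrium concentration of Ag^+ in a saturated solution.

[Ag^+] ≈ 2.5e-4 M

Ag2CO3(s) ⇌ 2 Ag^+(aq) + CO3^2-(aq)
Ksp = [Ag^+]^2[CO3^2-]
For each mole of Ag2CO3 that dissolves: [Ag^+] = 2s, [CO3^2-] = s.
So Ksp = (2s)^2 × s = 4s^3
s = (7.9 × 10^-12 / 4)^(1/3) = 1.25 × 10^-4 M
[Ag^+] = 2s = 2.5 × 10^-4 M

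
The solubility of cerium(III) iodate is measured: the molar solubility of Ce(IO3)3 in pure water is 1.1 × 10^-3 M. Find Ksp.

Ce(IO3)3(s) ⇌ Ce^3+ + 3 IO3^-
For each mole of Ce(IO3)3 that dissolves: [Ce^3+] = s, [IO3^-] = 3s.
Ksp = [Ce^3+][IO3^-]^3
Ksp = s(3s)^3 = 27s^4
With s = 1.1 × 10^-3: Ksp = 4.0 x 10^-11

Ksp ≈ 4.0 × 10^-11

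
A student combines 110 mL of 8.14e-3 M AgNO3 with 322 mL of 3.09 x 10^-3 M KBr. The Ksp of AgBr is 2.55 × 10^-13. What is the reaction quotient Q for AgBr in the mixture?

Total volume = 110 + 322 = 432 mL.
[Ag^+] = 8.14 × 10^-3 × (110/432) = 2.073 × 10^-3 M
[Br^-] = 3.09 × 10^-3 × (322/432) = 2.303 × 10^-3 M
AgBr(s) <=> Ag^+ + Br^-, so Q = [Ag^+][Br^-]
Q = (2.073 × 10^-3)(2.303 × 10^-3) = 4.77 × 10^-6
Q > Ksp, so AgBr will precipitate.

Q = 4.77e-6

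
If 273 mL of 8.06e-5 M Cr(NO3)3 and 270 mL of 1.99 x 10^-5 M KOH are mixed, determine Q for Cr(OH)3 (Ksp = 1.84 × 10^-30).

Q = 3.93 × 10^-20

Total volume = 273 + 270 = 543 mL.
[Cr^3+] = 8.06 × 10^-5 × (273/543) = 4.052 x 10^-5 M
[OH^-] = 1.99 x 10^-5 × (270/543) = 9.895 x 10^-6 M
Cr(OH)3(s) ⇌ Cr^3+(aq) + 3 OH^-(aq), so Q = [Cr^3+][OH^-]^3
Q = (4.052 x 10^-5)(9.895 x 10^-6)^3 = 3.93 × 10^-20
Q > Ksp, so Cr(OH)3 will precipitate.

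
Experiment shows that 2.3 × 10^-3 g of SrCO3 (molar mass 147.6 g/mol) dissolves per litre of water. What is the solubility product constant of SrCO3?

Molar solubility s = (2.3 x 10^-3 g/L) / (147.6 g/mol) = 1.56 x 10^-5 M.
SrCO3(s) ⇌ Sr^2+(aq) + CO3^2-(aq)
For each mole of SrCO3 that dissolves: [Sr^2+] = s, [CO3^2-] = s.
Ksp = [Sr^2+][CO3^2-]
Ksp = s × s = s^2
With s = 1.56 × 10^-5: Ksp = 2.4 × 10^-10

Ksp = 2.4 × 10^-10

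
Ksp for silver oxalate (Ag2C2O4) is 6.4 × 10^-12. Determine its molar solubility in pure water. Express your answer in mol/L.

Ag2C2O4(s) ⇌ 2 Ag^+ + C2O4^2-
Ksp = [Ag^+]^2[C2O4^2-]
With molar solubility s: [Ag^+] = 2s, [C2O4^2-] = s.
Substituting: Ksp = (2s)^2s = 4s^3
s = (6.4 × 10^-12 / 4)^(1/3) = 1.2 x 10^-4 M

1.2e-4 M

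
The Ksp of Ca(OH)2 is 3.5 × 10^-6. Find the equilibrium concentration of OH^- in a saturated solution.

1.9 × 10^-2 M

Ca(OH)2(s) ⇌ Ca^2+ + 2 OH^-
Ksp = [Ca^2+][OH^-]^2
For each mole of Ca(OH)2 that dissolves: [Ca^2+] = s, [OH^-] = 2s.
Substituting: Ksp = s(2s)^2 = 4s^3
Solving, s = (3.5 × 10^-6/4)^(1/3) = 9.56 × 10^-3 M
[OH^-] = 2s = 1.9 x 10^-2 M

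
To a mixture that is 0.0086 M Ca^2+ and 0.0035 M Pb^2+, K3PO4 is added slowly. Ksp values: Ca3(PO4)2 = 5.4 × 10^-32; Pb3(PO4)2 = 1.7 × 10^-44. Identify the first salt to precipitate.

Each salt begins to precipitate when Q = Ksp, i.e. when [PO4^3-] reaches its threshold.
For Ca3(PO4)2: 5.4 × 10^-32 = (0.0086)^3 × [PO4^3-]^2  ⇒  [PO4^3-] = 2.9 × 10^-13 M.
For Pb3(PO4)2: 1.7 × 10^-44 = (0.0035)^3 × [PO4^3-]^2  ⇒  [PO4^3-] = 6.3 × 10^-19 M.
The salt with the lower threshold [PO4^3-] precipitates first: Pb3(PO4)2.

Pb3(PO4)2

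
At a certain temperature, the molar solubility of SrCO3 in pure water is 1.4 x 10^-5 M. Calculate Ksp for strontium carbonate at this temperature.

2.0e-10

SrCO3(s) <=> Sr^2+(aq) + CO3^2-(aq)
With molar solubility s: [Sr^2+] = s, [CO3^2-] = s.
Ksp = [Sr^2+][CO3^2-]
Ksp = s^2
With s = 1.4 × 10^-5: Ksp = 2.0 × 10^-10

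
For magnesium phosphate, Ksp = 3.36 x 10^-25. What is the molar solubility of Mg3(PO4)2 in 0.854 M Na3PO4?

s ≈ 2.57 x 10^-9 M

Mg3(PO4)2(s) ⇌ 3 Mg^2+(aq) + 2 PO4^3-(aq)
Ksp = [Mg^2+]^3[PO4^3-]^2
If s mol/L dissolves here, [Mg^2+] = 3s, [PO4^3-] = 0.854 + 2s ≈ 0.854 (since PO4^3- from Na3PO4 dominates).
Ksp ≈ (3s)^3 × (0.854)^2
s = 2.57 × 10^-9 M
Check: 2s = 5.1 × 10^-9 ≪ 0.854, so the approximation is valid.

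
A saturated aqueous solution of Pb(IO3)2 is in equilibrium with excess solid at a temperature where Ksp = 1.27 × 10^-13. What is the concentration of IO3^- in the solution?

Pb(IO3)2(s) ⇌ Pb^2+ + 2 IO3^-
Ksp = [Pb^2+][IO3^-]^2
With molar solubility s: [Pb^2+] = s, [IO3^-] = 2s.
So Ksp = s × (2s)^2 = 4s^3
Solving, s = (1.27 × 10^-13/4)^(1/3) = 3.167 × 10^-5 M
[IO3^-] = 2s = 6.33 × 10^-5 M

6.33 × 10^-5 M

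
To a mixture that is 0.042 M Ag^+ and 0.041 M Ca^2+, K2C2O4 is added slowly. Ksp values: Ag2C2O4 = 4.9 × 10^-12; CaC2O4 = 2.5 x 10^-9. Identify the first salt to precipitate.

Each salt begins to precipitate when Q = Ksp, i.e. when [C2O4^2-] reaches its threshold.
For Ag2C2O4: 4.9 × 10^-12 = (0.042)^2 × [C2O4^2-]  ⇒  [C2O4^2-] = 2.8 x 10^-9 M.
For CaC2O4: 2.5 x 10^-9 = 0.041 × [C2O4^2-]  ⇒  [C2O4^2-] = 6.1 × 10^-8 M.
The salt with the lower threshold [C2O4^2-] precipitates first: Ag2C2O4.

Ag2C2O4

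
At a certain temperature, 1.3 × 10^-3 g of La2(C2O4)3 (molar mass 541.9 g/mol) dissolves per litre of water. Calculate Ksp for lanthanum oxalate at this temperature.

8.6 × 10^-27

Molar solubility s = (1.3 × 10^-3 g/L) / (541.9 g/mol) = 2.40 x 10^-6 M.
La2(C2O4)3(s) ⇌ 2 La^3+ + 3 C2O4^2-
For each mole of La2(C2O4)3 that dissolves: [La^3+] = 2s, [C2O4^2-] = 3s.
Ksp = [La^3+]^2[C2O4^2-]^3
So Ksp = (2s)^2 × (3s)^3 = 108s^5
With s = 2.40 × 10^-6: Ksp = 8.6 × 10^-27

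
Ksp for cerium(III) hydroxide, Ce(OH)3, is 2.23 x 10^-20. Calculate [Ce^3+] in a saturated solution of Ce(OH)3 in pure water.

5.36 × 10^-6 M

Ce(OH)3(s) <=> Ce^3+(aq) + 3 OH^-(aq)
Ksp = [Ce^3+][OH^-]^3
With molar solubility s: [Ce^3+] = s, [OH^-] = 3s.
Substituting: Ksp = s(3s)^3 = 27s^4
Solving, s = (2.23 x 10^-20/27)^(1/4) = 5.361 x 10^-6 M
[Ce^3+] = s = 5.36 × 10^-6 M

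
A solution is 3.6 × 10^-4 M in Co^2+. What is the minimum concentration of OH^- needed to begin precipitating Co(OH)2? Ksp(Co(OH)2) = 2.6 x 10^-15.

[OH^-] ≈ 2.7 × 10^-6 M

Co(OH)2(s) ⇌ Co^2+(aq) + 2 OH^-(aq)
Ksp = [Co^2+][OH^-]^2
Precipitation begins when Q = Ksp. With [Co^2+] = 3.6 × 10^-4 M:
2.6 x 10^-15 = (3.6 × 10^-4) × [OH^-]^2
[OH^-] = (2.6 x 10^-15 / 3.6 x 10^-4)^(1/2) = 2.7 × 10^-6 M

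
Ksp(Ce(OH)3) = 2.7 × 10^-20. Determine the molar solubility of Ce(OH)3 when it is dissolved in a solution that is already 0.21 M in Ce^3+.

Ce(OH)3(s) <=> Ce^3+(aq) + 3 OH^-(aq)
Ksp = [Ce^3+][OH^-]^3
Let s = moles of Ce(OH)3 that dissolve per litre. [Ce^3+] = 0.21 + s ≈ 0.21, [OH^-] = 3s (since the Ce^3+ already present dominates).
Ksp ≈ 0.21 × (3s)^3
s = 1.7 x 10^-7 M
Check: s = 1.7 × 10^-7 ≪ 0.21, so the approximation is valid.

1.7 × 10^-7 M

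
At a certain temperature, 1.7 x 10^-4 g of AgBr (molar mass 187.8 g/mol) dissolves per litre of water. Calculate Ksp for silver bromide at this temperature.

Ksp = 8.2 x 10^-13

Molar solubility s = (1.7 × 10^-4 g/L) / (187.8 g/mol) = 9.05 × 10^-7 M.
AgBr(s) <=> Ag^+ + Br^-
With molar solubility s: [Ag^+] = s, [Br^-] = s.
Ksp = [Ag^+][Br^-]
Ksp = s × s = s^2
Ksp = (9.05 × 10^-7)^2 = 8.2 x 10^-13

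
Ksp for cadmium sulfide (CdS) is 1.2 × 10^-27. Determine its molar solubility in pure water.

CdS(s) ⇌ Cd^2+(aq) + S^2-(aq)
Ksp = [Cd^2+][S^2-]
Let s = molar solubility. Then [Cd^2+] = s and [S^2-] = s.
Ksp = s × s = s^2
s = √(1.2 × 10^-27) = 3.5 x 10^-14 M

s = 3.5e-14 M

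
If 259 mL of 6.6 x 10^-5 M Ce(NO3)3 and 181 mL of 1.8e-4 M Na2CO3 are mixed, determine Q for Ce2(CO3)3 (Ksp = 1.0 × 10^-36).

Q = 6.1e-22

Total volume = 259 + 181 = 440 mL.
[Ce^3+] = 6.6 × 10^-5 × (259/440) = 3.89 x 10^-5 M
[CO3^2-] = 1.8 × 10^-4 × (181/440) = 7.40 × 10^-5 M
Ce2(CO3)3(s) <=> 2 Ce^3+ + 3 CO3^2-, so Q = [Ce^3+]^2[CO3^2-]^3
Q = (3.89 x 10^-5)^2(7.40 x 10^-5)^3 = 6.1 x 10^-22
Q > Ksp, so Ce2(CO3)3 will precipitate.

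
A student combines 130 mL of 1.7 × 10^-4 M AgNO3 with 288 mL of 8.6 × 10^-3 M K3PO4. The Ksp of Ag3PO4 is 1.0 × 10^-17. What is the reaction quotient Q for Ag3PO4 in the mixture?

Q ≈ 8.8 x 10^-16

Total volume = 130 + 288 = 418 mL.
[Ag^+] = 1.7 x 10^-4 × (130/418) = 5.29 x 10^-5 M
[PO4^3-] = 8.6 × 10^-3 × (288/418) = 5.93 × 10^-3 M
Ag3PO4(s) <=> 3 Ag^+ + PO4^3-, so Q = [Ag^+]^3[PO4^3-]
Q = (5.29 × 10^-5)^3(5.93 × 10^-3) = 8.8 × 10^-16
Q > Ksp, so Ag3PO4 will precipitate.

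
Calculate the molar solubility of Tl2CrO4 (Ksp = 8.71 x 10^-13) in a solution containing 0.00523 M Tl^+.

s = 3.18 x 10^-8 M

Tl2CrO4(s) ⇌ 2 Tl^+(aq) + CrO4^2-(aq)
Ksp = [Tl^+]^2[CrO4^2-]
Let s = moles of Tl2CrO4 that dissolve per litre. [Tl^+] = 0.00523 + 2s ≈ 0.00523, [CrO4^2-] = s (Ksp is small, so little additional dissolves).
Ksp ≈ (0.00523)^2 × s
s = 3.18 × 10^-8 M
Check: 2s = 6.4 × 10^-8 ≪ 0.00523, so the approximation is valid.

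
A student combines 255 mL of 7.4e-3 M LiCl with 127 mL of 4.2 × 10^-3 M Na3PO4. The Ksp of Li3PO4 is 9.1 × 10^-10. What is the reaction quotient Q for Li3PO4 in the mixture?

Total volume = 255 + 127 = 382 mL.
[Li^+] = 7.4 × 10^-3 × (255/382) = 4.94 × 10^-3 M
[PO4^3-] = 4.2 × 10^-3 × (127/382) = 1.40 x 10^-3 M
Li3PO4(s) ⇌ 3 Li^+(aq) + PO4^3-(aq), so Q = [Li^+]^3[PO4^3-]
Q = (4.94 × 10^-3)^3(1.40 × 10^-3) = 1.7 × 10^-10
Q < Ksp, so no precipitate of Li3PO4 forms.

1.7 × 10^-10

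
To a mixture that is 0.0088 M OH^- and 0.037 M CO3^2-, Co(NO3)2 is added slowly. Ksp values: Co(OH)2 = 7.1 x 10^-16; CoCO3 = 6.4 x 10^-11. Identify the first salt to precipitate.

Each salt begins to precipitate when Q = Ksp, i.e. when [Co^2+] reaches its threshold.
For Co(OH)2: 7.1 x 10^-16 = (0.0088)^2 × [Co^2+]  ⇒  [Co^2+] = 9.2 × 10^-12 M.
For CoCO3: 6.4 x 10^-11 = 0.037 × [Co^2+]  ⇒  [Co^2+] = 1.7 × 10^-9 M.
The salt with the lower threshold [Co^2+] precipitates first: Co(OH)2.

Co(OH)2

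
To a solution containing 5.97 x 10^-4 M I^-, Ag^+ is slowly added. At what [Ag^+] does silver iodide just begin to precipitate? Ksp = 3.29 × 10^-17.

AgI(s) ⇌ Ag^+(aq) + I^-(aq)
Ksp = [Ag^+][I^-]
Precipitation begins when Q = Ksp. With [I^-] = 5.97 x 10^-4 M:
3.29 × 10^-17 = (5.97 x 10^-4) × [Ag^+]
[Ag^+] = (3.29 × 10^-17 / 5.97 × 10^-4) = 5.51 × 10^-14 M

[Ag^+] = 5.51 × 10^-14 M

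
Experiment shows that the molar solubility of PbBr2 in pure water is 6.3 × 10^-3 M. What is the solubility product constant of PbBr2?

1.0e-6

PbBr2(s) <=> Pb^2+ + 2 Br^-
Let s = molar solubility. Then [Pb^2+] = s and [Br^-] = 2s.
Ksp = [Pb^2+][Br^-]^2
Substituting: Ksp = s(2s)^2 = 4s^3
With s = 6.3 × 10^-3: Ksp = 1.0 × 10^-6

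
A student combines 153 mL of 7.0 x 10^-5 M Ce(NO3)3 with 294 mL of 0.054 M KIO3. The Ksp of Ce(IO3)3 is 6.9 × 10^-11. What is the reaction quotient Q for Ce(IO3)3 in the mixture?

Total volume = 153 + 294 = 447 mL.
[Ce^3+] = 7.0 × 10^-5 × (153/447) = 2.40 × 10^-5 M
[IO3^-] = 5.4 x 10^-2 × (294/447) = 3.55 x 10^-2 M
Ce(IO3)3(s) ⇌ Ce^3+ + 3 IO3^-, so Q = [Ce^3+][IO3^-]^3
Q = (2.40 x 10^-5)(3.55 × 10^-2)^3 = 1.1 × 10^-9
Q > Ksp, so Ce(IO3)3 will precipitate.

Q ≈ 1.1 × 10^-9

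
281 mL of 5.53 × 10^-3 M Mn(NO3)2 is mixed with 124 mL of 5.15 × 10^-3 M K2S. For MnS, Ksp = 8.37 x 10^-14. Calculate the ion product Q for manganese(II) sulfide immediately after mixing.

6.05 × 10^-6

Total volume = 281 + 124 = 405 mL.
[Mn^2+] = 5.53 × 10^-3 × (281/405) = 3.837 × 10^-3 M
[S^2-] = 5.15 x 10^-3 × (124/405) = 1.577 x 10^-3 M
MnS(s) ⇌ Mn^2+(aq) + S^2-(aq), so Q = [Mn^2+][S^2-]
Q = (3.837 × 10^-3)(1.577 × 10^-3) = 6.05 × 10^-6
Q > Ksp, so MnS will precipitate.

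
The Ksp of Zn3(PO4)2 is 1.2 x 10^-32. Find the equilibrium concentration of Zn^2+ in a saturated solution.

[Zn^2+] ≈ 4.9 × 10^-7 M

Zn3(PO4)2(s) ⇌ 3 Zn^2+ + 2 PO4^3-
Ksp = [Zn^2+]^3[PO4^3-]^2
With molar solubility s: [Zn^2+] = 3s, [PO4^3-] = 2s.
So Ksp = (3s)^3 × (2s)^2 = 108s^5
s = (1.2 x 10^-32 / 108)^(1/5) = 1.62 × 10^-7 M
[Zn^2+] = 3s = 4.9 × 10^-7 M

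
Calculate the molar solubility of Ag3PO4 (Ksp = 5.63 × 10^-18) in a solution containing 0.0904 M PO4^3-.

1.32 x 10^-6 M

Ag3PO4(s) ⇌ 3 Ag^+(aq) + PO4^3-(aq)
Ksp = [Ag^+]^3[PO4^3-]
Let s be the molar solubility in this solution. [Ag^+] = 3s, [PO4^3-] = 0.0904 + s ≈ 0.0904 (common-ion effect: PO4^3- is already 0.0904 M).
Ksp ≈ (3s)^3 × 0.0904
s = 1.32 × 10^-6 M
Check: s = 1.3 × 10^-6 ≪ 0.0904, so the approximation is valid.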